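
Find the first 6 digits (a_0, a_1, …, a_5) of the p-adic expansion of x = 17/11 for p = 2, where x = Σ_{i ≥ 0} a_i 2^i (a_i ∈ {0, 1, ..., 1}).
(a_0, …, a_5) = (1, 1, 0, 0, 1, 0)

v_2(17/11) = 0 (numerator and denominator both coprime to 2), so x ∈ ℤ_2^×. Compute digits iteratively via a_i = x_i mod 2, x_{i+1} = (x_i − a_i)/2, with x_0 = x:
  x_0 = 17/11;  a_0 = 1;  x_1 = (x_0 − 1)/2 = 3/11
  x_1 = 3/11;  a_1 = 1;  x_2 = (x_1 − 1)/2 = -4/11
  x_2 = -4/11;  a_2 = 0;  x_3 = (x_2 − 0)/2 = -2/11
  x_3 = -2/11;  a_3 = 0;  x_4 = (x_3 − 0)/2 = -1/11
  x_4 = -1/11;  a_4 = 1;  x_5 = (x_4 − 1)/2 = -6/11
  x_5 = -6/11;  a_5 = 0;  x_6 = (x_5 − 0)/2 = -3/11
Digits: (1, 1, 0, 0, 1, 0).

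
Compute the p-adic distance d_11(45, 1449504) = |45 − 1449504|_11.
d_11(45, 1449504) = 1/161051

Step 1 — x − y = 45 − 1449504 = -1449459. Step 2 — v_11(-1449459) = 5 (factor: -1449459 = −(11^5 · 9); the sign does not affect v_p). Step 3 — |x − y|_11 = 11^{-5} = 1/161051.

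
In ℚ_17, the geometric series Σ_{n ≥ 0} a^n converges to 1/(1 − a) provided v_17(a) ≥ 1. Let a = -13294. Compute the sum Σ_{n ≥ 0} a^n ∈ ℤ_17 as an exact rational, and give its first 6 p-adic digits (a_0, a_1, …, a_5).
Σ a^n = 1/(1 − a) = 1/13295;  first 6 digits = (1, 0, 5, 14, 7, 5)

v_17(a) = 2 ≥ 1, so the series converges in ℤ_17 to 1/(1 − a) = 1/(1 − (-13294)) = 1/13295. Expand this rational in ℤ_17: compute digits iteratively via d_i = x_i mod 17, x_{i+1} = (x_i − d_i)/17. The first 6 digits are (1, 0, 5, 14, 7, 5).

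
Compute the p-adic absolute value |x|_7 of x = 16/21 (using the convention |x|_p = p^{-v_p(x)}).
|16/21|_7 = 7

Step 1 — compute v_7(x) by factoring powers of 7 out of the numerator and denominator: v_7(16/21) = -1. Step 2 — apply |x|_p = p^{-v_p(x)} = 7^{1} = 7.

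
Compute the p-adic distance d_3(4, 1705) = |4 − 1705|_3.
d_3(4, 1705) = 1/243

Step 1 — x − y = 4 − 1705 = -1701. Step 2 — v_3(-1701) = 5 (factor: -1701 = −(3^5 · 7); the sign does not affect v_p). Step 3 — |x − y|_3 = 3^{-5} = 1/243.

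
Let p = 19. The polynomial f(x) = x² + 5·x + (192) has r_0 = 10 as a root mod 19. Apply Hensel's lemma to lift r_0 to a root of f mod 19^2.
r_1 = 314 (mod 361)

Hensel: r_{i+1} = r_i − f(r_i)·(f′(r_i))^{-1} mod 19^{i+2}, f′(x) = 2x + 5. Iterate:
  r_0 = 10 (mod 19)
  r_1 = 314 (mod 361)
Final: r = 314 satisfies f(r) ≡ 0 mod 19^2.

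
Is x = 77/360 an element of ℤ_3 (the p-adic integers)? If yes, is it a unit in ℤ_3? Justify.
x ∉ ℤ_3 (v_3(x) = -2 < 0)

ℤ_3 = {x ∈ ℚ_3 : v_3(x) ≥ 0} and ℤ_3^× = {x ∈ ℤ_3 : v_3(x) = 0}. Here v_3(77/360) = v_3(num) − v_3(den) = -2; compare against these criteria.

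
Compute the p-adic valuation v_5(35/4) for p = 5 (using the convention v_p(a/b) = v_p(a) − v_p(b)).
v_5(35/4) = 1

Factor powers of 5 from the numerator and denominator of the reduced fraction: 35 = 5^1 · 7 and 4 = 5^0 · 4. Apply v_p(a/b) = v_p(a) − v_p(b): v_5(35/4) = 1 − 0 = 1.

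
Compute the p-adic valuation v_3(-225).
v_3(-225) = 2

v_3(n) is the largest exponent k such that 3^k divides n. Factor out: -225 = -3^2 · 25. (Sign doesn't affect v_p.) So v_3(-225) = 2.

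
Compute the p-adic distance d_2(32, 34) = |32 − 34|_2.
d_2(32, 34) = 1/2

Step 1 — x − y = 32 − 34 = -2. Step 2 — v_2(-2) = 1 (factor: -2 = −(2^1 · 1); the sign does not affect v_p). Step 3 — |x − y|_2 = 2^{-1} = 1/2.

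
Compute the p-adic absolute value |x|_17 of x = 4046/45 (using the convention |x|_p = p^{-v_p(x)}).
|4046/45|_17 = 1/289

Step 1 — compute v_17(x) by factoring powers of 17 out of the numerator and denominator: v_17(4046/45) = 2. Step 2 — apply |x|_p = p^{-v_p(x)} = 17^{-2} = 1/289.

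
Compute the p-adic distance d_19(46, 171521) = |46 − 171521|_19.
d_19(46, 171521) = 1/6859

Step 1 — x − y = 46 − 171521 = -171475. Step 2 — v_19(-171475) = 3 (factor: -171475 = −(19^3 · 25); the sign does not affect v_p). Step 3 — |x − y|_19 = 19^{-3} = 1/6859.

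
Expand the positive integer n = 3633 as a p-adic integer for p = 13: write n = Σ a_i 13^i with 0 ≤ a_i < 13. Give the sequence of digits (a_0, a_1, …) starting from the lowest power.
(a_0, a_1, …) = (6, 6, 8, 1)

Repeated division by 13 gives the digits low-to-high: 3633 = 6 + 6·13^1 + 8·13^2 + 1·13^3. Digit sequence: (6, 6, 8, 1).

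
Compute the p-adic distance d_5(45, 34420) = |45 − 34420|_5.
d_5(45, 34420) = 1/3125

Step 1 — x − y = 45 − 34420 = -34375. Step 2 — v_5(-34375) = 5 (factor: -34375 = −(5^5 · 11); the sign does not affect v_p). Step 3 — |x − y|_5 = 5^{-5} = 1/3125.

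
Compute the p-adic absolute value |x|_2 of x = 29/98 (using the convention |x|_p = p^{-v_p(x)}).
|29/98|_2 = 2

Step 1 — compute v_2(x) by factoring powers of 2 out of the numerator and denominator: v_2(29/98) = -1. Step 2 — apply |x|_p = p^{-v_p(x)} = 2^{1} = 2.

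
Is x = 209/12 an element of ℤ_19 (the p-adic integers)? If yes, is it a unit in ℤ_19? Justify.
x ∈ ℤ_19 but not a unit; v_19(x) = 1 > 0

ℤ_19 = {x ∈ ℚ_19 : v_19(x) ≥ 0} and ℤ_19^× = {x ∈ ℤ_19 : v_19(x) = 0}. Here v_19(209/12) = v_19(num) − v_19(den) = 1; compare against these criteria.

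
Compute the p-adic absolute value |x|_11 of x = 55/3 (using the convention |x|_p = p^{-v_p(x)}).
|55/3|_11 = 1/11

Step 1 — compute v_11(x) by factoring powers of 11 out of the numerator and denominator: v_11(55/3) = 1. Step 2 — apply |x|_p = p^{-v_p(x)} = 11^{-1} = 1/11.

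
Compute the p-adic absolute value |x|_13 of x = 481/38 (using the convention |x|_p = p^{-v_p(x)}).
|481/38|_13 = 1/13

Step 1 — compute v_13(x) by factoring powers of 13 out of the numerator and denominator: v_13(481/38) = 1. Step 2 — apply |x|_p = p^{-v_p(x)} = 13^{-1} = 1/13.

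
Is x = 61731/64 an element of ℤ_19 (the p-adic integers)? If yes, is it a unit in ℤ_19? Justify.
x ∈ ℤ_19 but not a unit; v_19(x) = 3 > 0

ℤ_19 = {x ∈ ℚ_19 : v_19(x) ≥ 0} and ℤ_19^× = {x ∈ ℤ_19 : v_19(x) = 0}. Here v_19(61731/64) = v_19(num) − v_19(den) = 3; compare against these criteria.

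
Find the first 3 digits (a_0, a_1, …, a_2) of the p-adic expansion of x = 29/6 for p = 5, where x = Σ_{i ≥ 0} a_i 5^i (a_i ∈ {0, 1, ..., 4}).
(a_0, …, a_2) = (4, 1, 4)

v_5(29/6) = 0 (numerator and denominator both coprime to 5), so x ∈ ℤ_5^×. Compute digits iteratively via a_i = x_i mod 5, x_{i+1} = (x_i − a_i)/5, with x_0 = x:
  x_0 = 29/6;  a_0 = 4;  x_1 = (x_0 − 4)/5 = 1/6
  x_1 = 1/6;  a_1 = 1;  x_2 = (x_1 − 1)/5 = -1/6
  x_2 = -1/6;  a_2 = 4;  x_3 = (x_2 − 4)/5 = -5/6
Digits: (4, 1, 4).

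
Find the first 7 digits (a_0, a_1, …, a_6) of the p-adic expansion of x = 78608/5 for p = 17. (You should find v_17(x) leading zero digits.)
(a_0, …, a_6) = (0, 0, 0, 10, 3, 10, 13)

v_17(78608/5) = 3, so a_0 = ... = a_2 = 0. Factor out: x = 17^3 · u with u = 16/5 a unit in ℤ_17. Expand u iteratively via a_{v+i} = u_i mod 17, u_{i+1} = (u_i − a_{v+i})/17:
  u_0 = 16/5;  a_3 = 10;  u_1 = (u_0 − 10)/17 = -2/5
  u_1 = -2/5;  a_4 = 3;  u_2 = (u_1 − 3)/17 = -1/5
  u_2 = -1/5;  a_5 = 10;  u_3 = (u_2 − 10)/17 = -3/5
  u_3 = -3/5;  a_6 = 13;  u_4 = (u_3 − 13)/17 = -4/5
Digits: (0, 0, 0, 10, 3, 10, 13).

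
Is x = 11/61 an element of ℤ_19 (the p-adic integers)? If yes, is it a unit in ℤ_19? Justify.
x ∈ ℤ_19^× (unit); v_19(x) = 0

ℤ_19 = {x ∈ ℚ_19 : v_19(x) ≥ 0} and ℤ_19^× = {x ∈ ℤ_19 : v_19(x) = 0}. Here v_19(11/61) = v_19(num) − v_19(den) = 0; compare against these criteria.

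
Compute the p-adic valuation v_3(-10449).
v_3(-10449) = 5

v_3(n) is the largest exponent k such that 3^k divides n. Factor out: -10449 = -3^5 · 43. (Sign doesn't affect v_p.) So v_3(-10449) = 5.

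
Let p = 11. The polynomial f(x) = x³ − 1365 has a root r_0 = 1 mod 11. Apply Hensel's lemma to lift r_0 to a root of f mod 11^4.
r_3 = 2553 (mod 14641)

Hensel: r_{i+1} = r_i − f(r_i)/f′(r_i) mod 11^{i+2}, where f′(x) = 3x². Iterate:
  r_0 = 1 (mod 11)
  r_1 = 12 (mod 121)
  r_2 = 1222 (mod 1331)
  r_3 = 2553 (mod 14641)
Final: r = 2553 with f(r) ≡ 0 mod 11^4.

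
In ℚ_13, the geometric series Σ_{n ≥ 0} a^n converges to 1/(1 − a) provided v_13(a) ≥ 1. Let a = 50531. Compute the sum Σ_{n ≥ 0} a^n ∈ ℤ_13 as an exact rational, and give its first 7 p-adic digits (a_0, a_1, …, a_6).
Σ a^n = 1/(1 − a) = -1/50530;  first 7 digits = (1, 0, 0, 10, 1, 0, 9)

v_13(a) = 3 ≥ 1, so the series converges in ℤ_13 to 1/(1 − a) = 1/(1 − 50531) = -1/50530. Expand this rational in ℤ_13: compute digits iteratively via d_i = x_i mod 13, x_{i+1} = (x_i − d_i)/13. The first 7 digits are (1, 0, 0, 10, 1, 0, 9).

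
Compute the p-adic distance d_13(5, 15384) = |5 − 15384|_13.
d_13(5, 15384) = 1/2197

Step 1 — x − y = 5 − 15384 = -15379. Step 2 — v_13(-15379) = 3 (factor: -15379 = −(13^3 · 7); the sign does not affect v_p). Step 3 — |x − y|_13 = 13^{-3} = 1/2197.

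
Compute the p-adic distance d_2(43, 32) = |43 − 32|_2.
d_2(43, 32) = 1

Step 1 — x − y = 43 − 32 = 11. Step 2 — v_2(11) = 0 (factor: 11 = (2^0 · 11); the sign does not affect v_p). Step 3 — |x − y|_2 = 2^{0} = 1.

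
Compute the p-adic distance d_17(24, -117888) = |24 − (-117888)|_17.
d_17(24, -117888) = 1/4913

Step 1 — x − y = 24 − (-117888) = 117912. Step 2 — v_17(117912) = 3 (factor: 117912 = (17^3 · 24); the sign does not affect v_p). Step 3 — |x − y|_17 = 17^{-3} = 1/4913.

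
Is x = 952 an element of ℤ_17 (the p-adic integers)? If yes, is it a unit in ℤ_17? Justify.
x ∈ ℤ_17 but not a unit; v_17(x) = 1 > 0

ℤ_17 = {x ∈ ℚ_17 : v_17(x) ≥ 0} and ℤ_17^× = {x ∈ ℤ_17 : v_17(x) = 0}. Here v_17(952) = v_17(num) − v_17(den) = 1; compare against these criteria.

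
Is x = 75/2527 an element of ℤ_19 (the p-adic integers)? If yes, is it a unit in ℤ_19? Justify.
x ∉ ℤ_19 (v_19(x) = -2 < 0)

ℤ_19 = {x ∈ ℚ_19 : v_19(x) ≥ 0} and ℤ_19^× = {x ∈ ℤ_19 : v_19(x) = 0}. Here v_19(75/2527) = v_19(num) − v_19(den) = -2; compare against these criteria.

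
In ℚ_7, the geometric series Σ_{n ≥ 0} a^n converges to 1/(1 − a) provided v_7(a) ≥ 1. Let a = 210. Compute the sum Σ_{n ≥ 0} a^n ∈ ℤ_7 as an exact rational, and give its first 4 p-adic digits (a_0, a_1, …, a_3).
Σ a^n = 1/(1 − a) = -1/209;  first 4 digits = (1, 2, 1, 4)

v_7(a) = 1 ≥ 1, so the series converges in ℤ_7 to 1/(1 − a) = 1/(1 − 210) = -1/209. Expand this rational in ℤ_7: compute digits iteratively via d_i = x_i mod 7, x_{i+1} = (x_i − d_i)/7. The first 4 digits are (1, 2, 1, 4).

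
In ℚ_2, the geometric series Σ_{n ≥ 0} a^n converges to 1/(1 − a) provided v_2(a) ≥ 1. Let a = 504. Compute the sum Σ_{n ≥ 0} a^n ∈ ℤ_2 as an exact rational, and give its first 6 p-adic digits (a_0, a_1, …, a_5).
Σ a^n = 1/(1 − a) = -1/503;  first 6 digits = (1, 0, 0, 1, 1, 1)

v_2(a) = 3 ≥ 1, so the series converges in ℤ_2 to 1/(1 − a) = 1/(1 − 504) = -1/503. Expand this rational in ℤ_2: compute digits iteratively via d_i = x_i mod 2, x_{i+1} = (x_i − d_i)/2. The first 6 digits are (1, 0, 0, 1, 1, 1).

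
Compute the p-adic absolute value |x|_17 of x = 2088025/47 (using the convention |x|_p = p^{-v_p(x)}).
|2088025/47|_17 = 1/83521

Step 1 — compute v_17(x) by factoring powers of 17 out of the numerator and denominator: v_17(2088025/47) = 4. Step 2 — apply |x|_p = p^{-v_p(x)} = 17^{-4} = 1/83521.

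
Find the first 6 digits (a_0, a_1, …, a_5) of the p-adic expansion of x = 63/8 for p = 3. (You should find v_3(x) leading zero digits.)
(a_0, …, a_5) = (0, 0, 2, 0, 1, 0)

v_3(63/8) = 2, so a_0 = ... = a_1 = 0. Factor out: x = 3^2 · u with u = 7/8 a unit in ℤ_3. Expand u iteratively via a_{v+i} = u_i mod 3, u_{i+1} = (u_i − a_{v+i})/3:
  u_0 = 7/8;  a_2 = 2;  u_1 = (u_0 − 2)/3 = -3/8
  u_1 = -3/8;  a_3 = 0;  u_2 = (u_1 − 0)/3 = -1/8
  u_2 = -1/8;  a_4 = 1;  u_3 = (u_2 − 1)/3 = -3/8
  u_3 = -3/8;  a_5 = 0;  u_4 = (u_3 − 0)/3 = -1/8
Digits: (0, 0, 2, 0, 1, 0).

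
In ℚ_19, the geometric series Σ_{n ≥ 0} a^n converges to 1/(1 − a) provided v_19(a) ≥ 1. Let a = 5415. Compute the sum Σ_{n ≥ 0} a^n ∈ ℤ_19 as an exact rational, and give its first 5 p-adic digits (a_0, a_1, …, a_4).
Σ a^n = 1/(1 − a) = -1/5414;  first 5 digits = (1, 0, 15, 0, 16)

v_19(a) = 2 ≥ 1, so the series converges in ℤ_19 to 1/(1 − a) = 1/(1 − 5415) = -1/5414. Expand this rational in ℤ_19: compute digits iteratively via d_i = x_i mod 19, x_{i+1} = (x_i − d_i)/19. The first 5 digits are (1, 0, 15, 0, 16).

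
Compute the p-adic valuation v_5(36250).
v_5(36250) = 4

v_5(n) is the largest exponent k such that 5^k divides n. Factor out: 36250 = 5^4 · 58. (Sign doesn't affect v_p.) So v_5(36250) = 4.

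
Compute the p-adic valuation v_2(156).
v_2(156) = 2

v_2(n) is the largest exponent k such that 2^k divides n. Factor out: 156 = 2^2 · 39. (Sign doesn't affect v_p.) So v_2(156) = 2.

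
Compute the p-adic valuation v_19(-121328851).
v_19(-121328851) = 5

v_19(n) is the largest exponent k such that 19^k divides n. Factor out: -121328851 = -19^5 · 49. (Sign doesn't affect v_p.) So v_19(-121328851) = 5.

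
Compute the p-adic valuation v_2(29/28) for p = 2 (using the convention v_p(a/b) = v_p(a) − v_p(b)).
v_2(29/28) = -2

Factor powers of 2 from the numerator and denominator of the reduced fraction: 29 = 2^0 · 29 and 28 = 2^2 · 7. Apply v_p(a/b) = v_p(a) − v_p(b): v_2(29/28) = 0 − 2 = -2.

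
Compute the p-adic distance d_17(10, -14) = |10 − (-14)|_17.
d_17(10, -14) = 1

Step 1 — x − y = 10 − (-14) = 24. Step 2 — v_17(24) = 0 (factor: 24 = (17^0 · 24); the sign does not affect v_p). Step 3 — |x − y|_17 = 17^{0} = 1.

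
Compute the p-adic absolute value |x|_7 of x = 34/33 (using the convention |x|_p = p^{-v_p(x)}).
|34/33|_7 = 1

Step 1 — compute v_7(x) by factoring powers of 7 out of the numerator and denominator: v_7(34/33) = 0. Step 2 — apply |x|_p = p^{-v_p(x)} = 7^{0} = 1.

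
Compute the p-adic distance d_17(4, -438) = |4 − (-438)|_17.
d_17(4, -438) = 1/17

Step 1 — x − y = 4 − (-438) = 442. Step 2 — v_17(442) = 1 (factor: 442 = (17^1 · 26); the sign does not affect v_p). Step 3 — |x − y|_17 = 17^{-1} = 1/17.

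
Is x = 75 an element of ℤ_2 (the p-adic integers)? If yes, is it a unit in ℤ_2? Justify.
x ∈ ℤ_2^× (unit); v_2(x) = 0

ℤ_2 = {x ∈ ℚ_2 : v_2(x) ≥ 0} and ℤ_2^× = {x ∈ ℤ_2 : v_2(x) = 0}. Here v_2(75) = v_2(num) − v_2(den) = 0; compare against these criteria.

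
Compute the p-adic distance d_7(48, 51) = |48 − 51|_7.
d_7(48, 51) = 1

Step 1 — x − y = 48 − 51 = -3. Step 2 — v_7(-3) = 0 (factor: -3 = −(7^0 · 3); the sign does not affect v_p). Step 3 — |x − y|_7 = 7^{0} = 1.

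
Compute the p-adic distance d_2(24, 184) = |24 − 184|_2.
d_2(24, 184) = 1/32

Step 1 — x − y = 24 − 184 = -160. Step 2 — v_2(-160) = 5 (factor: -160 = −(2^5 · 5); the sign does not affect v_p). Step 3 — |x − y|_2 = 2^{-5} = 1/32.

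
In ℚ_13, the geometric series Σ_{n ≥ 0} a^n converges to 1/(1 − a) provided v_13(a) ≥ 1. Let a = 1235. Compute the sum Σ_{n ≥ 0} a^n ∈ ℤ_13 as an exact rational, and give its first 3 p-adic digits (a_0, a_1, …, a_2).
Σ a^n = 1/(1 − a) = -1/1234;  first 3 digits = (1, 4, 10)

v_13(a) = 1 ≥ 1, so the series converges in ℤ_13 to 1/(1 − a) = 1/(1 − 1235) = -1/1234. Expand this rational in ℤ_13: compute digits iteratively via d_i = x_i mod 13, x_{i+1} = (x_i − d_i)/13. The first 3 digits are (1, 4, 10).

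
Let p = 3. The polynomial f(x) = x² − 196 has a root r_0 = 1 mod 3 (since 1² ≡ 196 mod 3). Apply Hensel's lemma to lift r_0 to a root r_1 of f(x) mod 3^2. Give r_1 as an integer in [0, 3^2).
r_1 = 4 (mod 9)

Hensel's recurrence: r_{i+1} = r_i − f(r_i)·(f′(r_i))^{-1} mod 3^{i+2}, with f′(x) = 2x. Iterate:
  r_0 = 1 (mod 3)
  r_1 = 4 (mod 9)
Final: r_1 = 4, and one checks f(r_1) ≡ 0 mod 3^2.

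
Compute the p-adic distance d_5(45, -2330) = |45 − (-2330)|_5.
d_5(45, -2330) = 1/125

Step 1 — x − y = 45 − (-2330) = 2375. Step 2 — v_5(2375) = 3 (factor: 2375 = (5^3 · 19); the sign does not affect v_p). Step 3 — |x − y|_5 = 5^{-3} = 1/125.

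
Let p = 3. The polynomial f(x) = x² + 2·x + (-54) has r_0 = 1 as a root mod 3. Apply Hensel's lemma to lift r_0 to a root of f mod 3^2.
r_1 = 7 (mod 9)

Hensel: r_{i+1} = r_i − f(r_i)·(f′(r_i))^{-1} mod 3^{i+2}, f′(x) = 2x + 2. Iterate:
  r_0 = 1 (mod 3)
  r_1 = 7 (mod 9)
Final: r = 7 satisfies f(r) ≡ 0 mod 3^2.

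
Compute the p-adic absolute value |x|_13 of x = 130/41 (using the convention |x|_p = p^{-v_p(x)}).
|130/41|_13 = 1/13

Step 1 — compute v_13(x) by factoring powers of 13 out of the numerator and denominator: v_13(130/41) = 1. Step 2 — apply |x|_p = p^{-v_p(x)} = 13^{-1} = 1/13.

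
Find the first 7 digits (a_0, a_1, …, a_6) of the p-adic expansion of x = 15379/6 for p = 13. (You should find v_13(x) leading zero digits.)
(a_0, …, a_6) = (0, 0, 0, 12, 10, 10, 10)

v_13(15379/6) = 3, so a_0 = ... = a_2 = 0. Factor out: x = 13^3 · u with u = 7/6 a unit in ℤ_13. Expand u iteratively via a_{v+i} = u_i mod 13, u_{i+1} = (u_i − a_{v+i})/13:
  u_0 = 7/6;  a_3 = 12;  u_1 = (u_0 − 12)/13 = -5/6
  u_1 = -5/6;  a_4 = 10;  u_2 = (u_1 − 10)/13 = -5/6
  u_2 = -5/6;  a_5 = 10;  u_3 = (u_2 − 10)/13 = -5/6
  u_3 = -5/6;  a_6 = 10;  u_4 = (u_3 − 10)/13 = -5/6
Digits: (0, 0, 0, 12, 10, 10, 10).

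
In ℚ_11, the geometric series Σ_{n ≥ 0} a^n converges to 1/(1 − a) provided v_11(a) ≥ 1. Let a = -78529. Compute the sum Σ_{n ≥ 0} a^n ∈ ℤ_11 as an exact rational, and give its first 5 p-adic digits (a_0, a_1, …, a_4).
Σ a^n = 1/(1 − a) = 1/78530;  first 5 digits = (1, 0, 0, 7, 5)

v_11(a) = 3 ≥ 1, so the series converges in ℤ_11 to 1/(1 − a) = 1/(1 − (-78529)) = 1/78530. Expand this rational in ℤ_11: compute digits iteratively via d_i = x_i mod 11, x_{i+1} = (x_i − d_i)/11. The first 5 digits are (1, 0, 0, 7, 5).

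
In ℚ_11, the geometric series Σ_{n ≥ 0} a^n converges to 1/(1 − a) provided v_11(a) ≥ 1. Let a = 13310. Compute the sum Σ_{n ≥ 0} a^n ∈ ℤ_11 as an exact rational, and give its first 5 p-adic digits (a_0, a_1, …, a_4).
Σ a^n = 1/(1 − a) = -1/13309;  first 5 digits = (1, 0, 0, 10, 0)

v_11(a) = 3 ≥ 1, so the series converges in ℤ_11 to 1/(1 − a) = 1/(1 − 13310) = -1/13309. Expand this rational in ℤ_11: compute digits iteratively via d_i = x_i mod 11, x_{i+1} = (x_i − d_i)/11. The first 5 digits are (1, 0, 0, 10, 0).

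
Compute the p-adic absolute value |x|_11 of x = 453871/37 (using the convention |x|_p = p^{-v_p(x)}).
|453871/37|_11 = 1/14641

Step 1 — compute v_11(x) by factoring powers of 11 out of the numerator and denominator: v_11(453871/37) = 4. Step 2 — apply |x|_p = p^{-v_p(x)} = 11^{-4} = 1/14641.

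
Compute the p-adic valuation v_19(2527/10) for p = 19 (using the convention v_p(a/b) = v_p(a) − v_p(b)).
v_19(2527/10) = 2

Factor powers of 19 from the numerator and denominator of the reduced fraction: 2527 = 19^2 · 7 and 10 = 19^0 · 10. Apply v_p(a/b) = v_p(a) − v_p(b): v_19(2527/10) = 2 − 0 = 2.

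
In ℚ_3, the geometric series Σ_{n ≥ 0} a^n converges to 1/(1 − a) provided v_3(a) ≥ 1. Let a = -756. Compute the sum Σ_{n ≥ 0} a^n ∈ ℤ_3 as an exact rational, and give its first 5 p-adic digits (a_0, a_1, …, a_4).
Σ a^n = 1/(1 − a) = 1/757;  first 5 digits = (1, 0, 0, 2, 2)

v_3(a) = 3 ≥ 1, so the series converges in ℤ_3 to 1/(1 − a) = 1/(1 − (-756)) = 1/757. Expand this rational in ℤ_3: compute digits iteratively via d_i = x_i mod 3, x_{i+1} = (x_i − d_i)/3. The first 5 digits are (1, 0, 0, 2, 2).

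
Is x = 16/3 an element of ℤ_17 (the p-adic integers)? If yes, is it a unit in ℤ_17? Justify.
x ∈ ℤ_17^× (unit); v_17(x) = 0

ℤ_17 = {x ∈ ℚ_17 : v_17(x) ≥ 0} and ℤ_17^× = {x ∈ ℤ_17 : v_17(x) = 0}. Here v_17(16/3) = v_17(num) − v_17(den) = 0; compare against these criteria.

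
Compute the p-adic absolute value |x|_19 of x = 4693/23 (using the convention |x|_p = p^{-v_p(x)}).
|4693/23|_19 = 1/361

Step 1 — compute v_19(x) by factoring powers of 19 out of the numerator and denominator: v_19(4693/23) = 2. Step 2 — apply |x|_p = p^{-v_p(x)} = 19^{-2} = 1/361.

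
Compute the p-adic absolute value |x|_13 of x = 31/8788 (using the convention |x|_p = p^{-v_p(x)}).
|31/8788|_13 = 2197

Step 1 — compute v_13(x) by factoring powers of 13 out of the numerator and denominator: v_13(31/8788) = -3. Step 2 — apply |x|_p = p^{-v_p(x)} = 13^{3} = 2197.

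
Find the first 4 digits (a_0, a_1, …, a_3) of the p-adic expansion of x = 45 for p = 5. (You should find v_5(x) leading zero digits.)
(a_0, …, a_3) = (0, 4, 1, 0)

v_5(45) = 1, so a_0 = ... = a_0 = 0. Factor out: x = 5^1 · u with u = 9 a unit in ℤ_5. Expand u iteratively via a_{v+i} = u_i mod 5, u_{i+1} = (u_i − a_{v+i})/5:
  u_0 = 9;  a_1 = 4;  u_1 = (u_0 − 4)/5 = 1
  u_1 = 1;  a_2 = 1;  u_2 = (u_1 − 1)/5 = 0
  u_2 = 0;  a_3 = 0;  u_3 = (u_2 − 0)/5 = 0
Digits: (0, 4, 1, 0).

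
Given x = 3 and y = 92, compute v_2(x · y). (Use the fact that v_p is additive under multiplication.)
v_2(276) = 2

v_p(x) = 0 (factor: 3 = 2^0 · 3); v_p(y) = 2 (factor: 92 = 2^2 · 23). Additivity: v_p(xy) = v_p(x) + v_p(y) = 0 + 2 = 2. (Direct check: xy = 276 = 2^2 · (69).)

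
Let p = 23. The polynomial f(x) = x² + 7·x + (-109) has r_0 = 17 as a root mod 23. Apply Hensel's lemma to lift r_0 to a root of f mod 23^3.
r_2 = 7377 (mod 12167)

Hensel: r_{i+1} = r_i − f(r_i)·(f′(r_i))^{-1} mod 23^{i+2}, f′(x) = 2x + 7. Iterate:
  r_0 = 17 (mod 23)
  r_1 = 500 (mod 529)
  r_2 = 7377 (mod 12167)
Final: r = 7377 satisfies f(r) ≡ 0 mod 23^3.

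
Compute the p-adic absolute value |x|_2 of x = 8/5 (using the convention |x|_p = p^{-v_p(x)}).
|8/5|_2 = 1/8

Step 1 — compute v_2(x) by factoring powers of 2 out of the numerator and denominator: v_2(8/5) = 3. Step 2 — apply |x|_p = p^{-v_p(x)} = 2^{-3} = 1/8.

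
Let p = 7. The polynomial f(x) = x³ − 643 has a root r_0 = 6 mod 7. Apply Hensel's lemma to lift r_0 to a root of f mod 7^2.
r_1 = 34 (mod 49)

Hensel: r_{i+1} = r_i − f(r_i)/f′(r_i) mod 7^{i+2}, where f′(x) = 3x². Iterate:
  r_0 = 6 (mod 7)
  r_1 = 34 (mod 49)
Final: r = 34 with f(r) ≡ 0 mod 7^2.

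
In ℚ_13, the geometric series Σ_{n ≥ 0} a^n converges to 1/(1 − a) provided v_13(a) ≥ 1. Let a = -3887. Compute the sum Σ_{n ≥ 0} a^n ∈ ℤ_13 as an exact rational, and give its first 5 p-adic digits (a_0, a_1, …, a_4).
Σ a^n = 1/(1 − a) = 1/3888;  first 5 digits = (1, 0, 3, 11, 8)

v_13(a) = 2 ≥ 1, so the series converges in ℤ_13 to 1/(1 − a) = 1/(1 − (-3887)) = 1/3888. Expand this rational in ℤ_13: compute digits iteratively via d_i = x_i mod 13, x_{i+1} = (x_i − d_i)/13. The first 5 digits are (1, 0, 3, 11, 8).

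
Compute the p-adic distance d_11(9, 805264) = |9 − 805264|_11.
d_11(9, 805264) = 1/161051

Step 1 — x − y = 9 − 805264 = -805255. Step 2 — v_11(-805255) = 5 (factor: -805255 = −(11^5 · 5); the sign does not affect v_p). Step 3 — |x − y|_11 = 11^{-5} = 1/161051.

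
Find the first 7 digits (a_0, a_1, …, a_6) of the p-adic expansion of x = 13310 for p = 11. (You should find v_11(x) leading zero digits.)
(a_0, …, a_6) = (0, 0, 0, 10, 0, 0, 0)

v_11(13310) = 3, so a_0 = ... = a_2 = 0. Factor out: x = 11^3 · u with u = 10 a unit in ℤ_11. Expand u iteratively via a_{v+i} = u_i mod 11, u_{i+1} = (u_i − a_{v+i})/11:
  u_0 = 10;  a_3 = 10;  u_1 = (u_0 − 10)/11 = 0
  u_1 = 0;  a_4 = 0;  u_2 = (u_1 − 0)/11 = 0
  u_2 = 0;  a_5 = 0;  u_3 = (u_2 − 0)/11 = 0
  u_3 = 0;  a_6 = 0;  u_4 = (u_3 − 0)/11 = 0
Digits: (0, 0, 0, 10, 0, 0, 0).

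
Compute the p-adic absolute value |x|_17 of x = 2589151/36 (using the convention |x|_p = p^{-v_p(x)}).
|2589151/36|_17 = 1/83521

Step 1 — compute v_17(x) by factoring powers of 17 out of the numerator and denominator: v_17(2589151/36) = 4. Step 2 — apply |x|_p = p^{-v_p(x)} = 17^{-4} = 1/83521.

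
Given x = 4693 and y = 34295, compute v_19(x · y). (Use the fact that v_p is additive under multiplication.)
v_19(160946435) = 5

v_p(x) = 2 (factor: 4693 = 19^2 · 13); v_p(y) = 3 (factor: 34295 = 19^3 · 5). Additivity: v_p(xy) = v_p(x) + v_p(y) = 2 + 3 = 5. (Direct check: xy = 160946435 = 19^5 · (65).)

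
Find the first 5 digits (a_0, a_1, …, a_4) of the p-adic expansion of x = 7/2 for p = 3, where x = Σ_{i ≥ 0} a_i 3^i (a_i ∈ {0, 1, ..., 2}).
(a_0, …, a_4) = (2, 2, 1, 1, 1)

v_3(7/2) = 0 (numerator and denominator both coprime to 3), so x ∈ ℤ_3^×. Compute digits iteratively via a_i = x_i mod 3, x_{i+1} = (x_i − a_i)/3, with x_0 = x:
  x_0 = 7/2;  a_0 = 2;  x_1 = (x_0 − 2)/3 = 1/2
  x_1 = 1/2;  a_1 = 2;  x_2 = (x_1 − 2)/3 = -1/2
  x_2 = -1/2;  a_2 = 1;  x_3 = (x_2 − 1)/3 = -1/2
  x_3 = -1/2;  a_3 = 1;  x_4 = (x_3 − 1)/3 = -1/2
  x_4 = -1/2;  a_4 = 1;  x_5 = (x_4 − 1)/3 = -1/2
Digits: (2, 2, 1, 1, 1).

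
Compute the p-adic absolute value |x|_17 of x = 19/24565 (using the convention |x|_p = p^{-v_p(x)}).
|19/24565|_17 = 4913

Step 1 — compute v_17(x) by factoring powers of 17 out of the numerator and denominator: v_17(19/24565) = -3. Step 2 — apply |x|_p = p^{-v_p(x)} = 17^{3} = 4913.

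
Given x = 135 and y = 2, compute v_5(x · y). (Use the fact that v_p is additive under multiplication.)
v_5(270) = 1

v_p(x) = 1 (factor: 135 = 5^1 · 27); v_p(y) = 0 (factor: 2 = 5^0 · 2). Additivity: v_p(xy) = v_p(x) + v_p(y) = 1 + 0 = 1. (Direct check: xy = 270 = 5^1 · (54).)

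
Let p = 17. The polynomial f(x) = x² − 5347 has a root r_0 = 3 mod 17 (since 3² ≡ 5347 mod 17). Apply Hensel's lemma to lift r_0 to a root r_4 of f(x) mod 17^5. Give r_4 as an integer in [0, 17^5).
r_4 = 590549 (mod 1419857)

Hensel's recurrence: r_{i+1} = r_i − f(r_i)·(f′(r_i))^{-1} mod 17^{i+2}, with f′(x) = 2x. Iterate:
  r_0 = 3 (mod 17)
  r_1 = 122 (mod 289)
  r_2 = 989 (mod 4913)
  r_3 = 5902 (mod 83521)
  r_4 = 590549 (mod 1419857)
Final: r_4 = 590549, and one checks f(r_4) ≡ 0 mod 17^5.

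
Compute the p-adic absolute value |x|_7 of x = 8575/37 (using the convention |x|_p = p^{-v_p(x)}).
|8575/37|_7 = 1/343

Step 1 — compute v_7(x) by factoring powers of 7 out of the numerator and denominator: v_7(8575/37) = 3. Step 2 — apply |x|_p = p^{-v_p(x)} = 7^{-3} = 1/343.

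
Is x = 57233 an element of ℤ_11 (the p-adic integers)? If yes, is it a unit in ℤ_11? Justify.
x ∈ ℤ_11 but not a unit; v_11(x) = 3 > 0

ℤ_11 = {x ∈ ℚ_11 : v_11(x) ≥ 0} and ℤ_11^× = {x ∈ ℤ_11 : v_11(x) = 0}. Here v_11(57233) = v_11(num) − v_11(den) = 3; compare against these criteria.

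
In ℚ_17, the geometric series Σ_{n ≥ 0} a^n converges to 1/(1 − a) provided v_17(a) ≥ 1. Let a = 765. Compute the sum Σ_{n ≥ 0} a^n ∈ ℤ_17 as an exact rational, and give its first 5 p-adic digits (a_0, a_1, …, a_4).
Σ a^n = 1/(1 − a) = -1/764;  first 5 digits = (1, 11, 4, 5, 16)

v_17(a) = 1 ≥ 1, so the series converges in ℤ_17 to 1/(1 − a) = 1/(1 − 765) = -1/764. Expand this rational in ℤ_17: compute digits iteratively via d_i = x_i mod 17, x_{i+1} = (x_i − d_i)/17. The first 5 digits are (1, 11, 4, 5, 16).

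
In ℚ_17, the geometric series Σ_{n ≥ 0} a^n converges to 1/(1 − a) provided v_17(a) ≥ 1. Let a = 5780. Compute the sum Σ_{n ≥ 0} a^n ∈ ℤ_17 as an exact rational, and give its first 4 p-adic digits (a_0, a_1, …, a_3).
Σ a^n = 1/(1 − a) = -1/5779;  first 4 digits = (1, 0, 3, 1)

v_17(a) = 2 ≥ 1, so the series converges in ℤ_17 to 1/(1 − a) = 1/(1 − 5780) = -1/5779. Expand this rational in ℤ_17: compute digits iteratively via d_i = x_i mod 17, x_{i+1} = (x_i − d_i)/17. The first 4 digits are (1, 0, 3, 1).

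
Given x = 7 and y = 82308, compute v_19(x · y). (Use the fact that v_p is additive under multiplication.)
v_19(576156) = 3

v_p(x) = 0 (factor: 7 = 19^0 · 7); v_p(y) = 3 (factor: 82308 = 19^3 · 12). Additivity: v_p(xy) = v_p(x) + v_p(y) = 0 + 3 = 3. (Direct check: xy = 576156 = 19^3 · (84).)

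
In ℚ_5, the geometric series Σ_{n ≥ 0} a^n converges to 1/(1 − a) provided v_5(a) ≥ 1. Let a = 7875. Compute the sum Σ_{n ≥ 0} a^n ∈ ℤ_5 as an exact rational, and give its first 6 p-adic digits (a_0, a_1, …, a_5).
Σ a^n = 1/(1 − a) = -1/7874;  first 6 digits = (1, 0, 0, 3, 2, 2)

v_5(a) = 3 ≥ 1, so the series converges in ℤ_5 to 1/(1 − a) = 1/(1 − 7875) = -1/7874. Expand this rational in ℤ_5: compute digits iteratively via d_i = x_i mod 5, x_{i+1} = (x_i − d_i)/5. The first 6 digits are (1, 0, 0, 3, 2, 2).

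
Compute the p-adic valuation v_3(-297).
v_3(-297) = 3

v_3(n) is the largest exponent k such that 3^k divides n. Factor out: -297 = -3^3 · 11. (Sign doesn't affect v_p.) So v_3(-297) = 3.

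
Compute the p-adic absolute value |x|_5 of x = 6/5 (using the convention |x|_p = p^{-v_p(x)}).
|6/5|_5 = 5

Step 1 — compute v_5(x) by factoring powers of 5 out of the numerator and denominator: v_5(6/5) = -1. Step 2 — apply |x|_p = p^{-v_p(x)} = 5^{1} = 5.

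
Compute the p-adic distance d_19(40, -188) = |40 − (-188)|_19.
d_19(40, -188) = 1/19

Step 1 — x − y = 40 − (-188) = 228. Step 2 — v_19(228) = 1 (factor: 228 = (19^1 · 12); the sign does not affect v_p). Step 3 — |x − y|_19 = 19^{-1} = 1/19.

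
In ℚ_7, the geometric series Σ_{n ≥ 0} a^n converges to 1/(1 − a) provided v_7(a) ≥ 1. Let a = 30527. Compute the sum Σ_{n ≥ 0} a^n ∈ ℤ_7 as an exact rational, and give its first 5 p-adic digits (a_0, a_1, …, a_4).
Σ a^n = 1/(1 − a) = -1/30526;  first 5 digits = (1, 0, 0, 5, 5)

v_7(a) = 3 ≥ 1, so the series converges in ℤ_7 to 1/(1 − a) = 1/(1 − 30527) = -1/30526. Expand this rational in ℤ_7: compute digits iteratively via d_i = x_i mod 7, x_{i+1} = (x_i − d_i)/7. The first 5 digits are (1, 0, 0, 5, 5).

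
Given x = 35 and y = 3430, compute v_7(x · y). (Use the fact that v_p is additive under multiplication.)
v_7(120050) = 4

v_p(x) = 1 (factor: 35 = 7^1 · 5); v_p(y) = 3 (factor: 3430 = 7^3 · 10). Additivity: v_p(xy) = v_p(x) + v_p(y) = 1 + 3 = 4. (Direct check: xy = 120050 = 7^4 · (50).)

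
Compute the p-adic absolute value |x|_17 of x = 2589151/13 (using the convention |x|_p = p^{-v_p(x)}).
|2589151/13|_17 = 1/83521

Step 1 — compute v_17(x) by factoring powers of 17 out of the numerator and denominator: v_17(2589151/13) = 4. Step 2 — apply |x|_p = p^{-v_p(x)} = 17^{-4} = 1/83521.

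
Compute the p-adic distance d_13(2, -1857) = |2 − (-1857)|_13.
d_13(2, -1857) = 1/169

Step 1 — x − y = 2 − (-1857) = 1859. Step 2 — v_13(1859) = 2 (factor: 1859 = (13^2 · 11); the sign does not affect v_p). Step 3 — |x − y|_13 = 13^{-2} = 1/169.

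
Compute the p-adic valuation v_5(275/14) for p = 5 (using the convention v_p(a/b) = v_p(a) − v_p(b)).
v_5(275/14) = 2

Factor powers of 5 from the numerator and denominator of the reduced fraction: 275 = 5^2 · 11 and 14 = 5^0 · 14. Apply v_p(a/b) = v_p(a) − v_p(b): v_5(275/14) = 2 − 0 = 2.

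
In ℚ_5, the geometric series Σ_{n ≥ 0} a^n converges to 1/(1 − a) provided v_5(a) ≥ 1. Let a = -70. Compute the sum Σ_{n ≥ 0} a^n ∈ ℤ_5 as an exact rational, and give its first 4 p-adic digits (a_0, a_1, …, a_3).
Σ a^n = 1/(1 − a) = 1/71;  first 4 digits = (1, 1, 3, 4)

v_5(a) = 1 ≥ 1, so the series converges in ℤ_5 to 1/(1 − a) = 1/(1 − (-70)) = 1/71. Expand this rational in ℤ_5: compute digits iteratively via d_i = x_i mod 5, x_{i+1} = (x_i − d_i)/5. The first 4 digits are (1, 1, 3, 4).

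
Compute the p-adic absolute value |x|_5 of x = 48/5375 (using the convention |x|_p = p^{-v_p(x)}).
|48/5375|_5 = 125

Step 1 — compute v_5(x) by factoring powers of 5 out of the numerator and denominator: v_5(48/5375) = -3. Step 2 — apply |x|_p = p^{-v_p(x)} = 5^{3} = 125.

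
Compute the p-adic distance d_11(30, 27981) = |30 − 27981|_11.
d_11(30, 27981) = 1/1331

Step 1 — x − y = 30 − 27981 = -27951. Step 2 — v_11(-27951) = 3 (factor: -27951 = −(11^3 · 21); the sign does not affect v_p). Step 3 — |x − y|_11 = 11^{-3} = 1/1331.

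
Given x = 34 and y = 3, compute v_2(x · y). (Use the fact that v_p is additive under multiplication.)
v_2(102) = 1

v_p(x) = 1 (factor: 34 = 2^1 · 17); v_p(y) = 0 (factor: 3 = 2^0 · 3). Additivity: v_p(xy) = v_p(x) + v_p(y) = 1 + 0 = 1. (Direct check: xy = 102 = 2^1 · (51).)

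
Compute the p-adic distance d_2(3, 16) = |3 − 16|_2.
d_2(3, 16) = 1

Step 1 — x − y = 3 − 16 = -13. Step 2 — v_2(-13) = 0 (factor: -13 = −(2^0 · 13); the sign does not affect v_p). Step 3 — |x − y|_2 = 2^{0} = 1.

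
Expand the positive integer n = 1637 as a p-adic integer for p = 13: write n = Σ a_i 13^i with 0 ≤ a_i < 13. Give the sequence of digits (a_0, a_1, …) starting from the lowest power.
(a_0, a_1, …) = (12, 8, 9)

Repeated division by 13 gives the digits low-to-high: 1637 = 12 + 8·13^1 + 9·13^2. Digit sequence: (12, 8, 9).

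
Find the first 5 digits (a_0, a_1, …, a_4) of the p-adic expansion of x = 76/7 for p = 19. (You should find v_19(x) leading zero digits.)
(a_0, …, a_4) = (0, 6, 16, 10, 13)

v_19(76/7) = 1, so a_0 = ... = a_0 = 0. Factor out: x = 19^1 · u with u = 4/7 a unit in ℤ_19. Expand u iteratively via a_{v+i} = u_i mod 19, u_{i+1} = (u_i − a_{v+i})/19:
  u_0 = 4/7;  a_1 = 6;  u_1 = (u_0 − 6)/19 = -2/7
  u_1 = -2/7;  a_2 = 16;  u_2 = (u_1 − 16)/19 = -6/7
  u_2 = -6/7;  a_3 = 10;  u_3 = (u_2 − 10)/19 = -4/7
  u_3 = -4/7;  a_4 = 13;  u_4 = (u_3 − 13)/19 = -5/7
Digits: (0, 6, 16, 10, 13).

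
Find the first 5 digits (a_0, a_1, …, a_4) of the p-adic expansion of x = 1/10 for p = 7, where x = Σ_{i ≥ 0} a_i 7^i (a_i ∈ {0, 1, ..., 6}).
(a_0, …, a_4) = (5, 0, 2, 6, 4)

v_7(1/10) = 0 (numerator and denominator both coprime to 7), so x ∈ ℤ_7^×. Compute digits iteratively via a_i = x_i mod 7, x_{i+1} = (x_i − a_i)/7, with x_0 = x:
  x_0 = 1/10;  a_0 = 5;  x_1 = (x_0 − 5)/7 = -7/10
  x_1 = -7/10;  a_1 = 0;  x_2 = (x_1 − 0)/7 = -1/10
  x_2 = -1/10;  a_2 = 2;  x_3 = (x_2 − 2)/7 = -3/10
  x_3 = -3/10;  a_3 = 6;  x_4 = (x_3 − 6)/7 = -9/10
  x_4 = -9/10;  a_4 = 4;  x_5 = (x_4 − 4)/7 = -7/10
Digits: (5, 0, 2, 6, 4).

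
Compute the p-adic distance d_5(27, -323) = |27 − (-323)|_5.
d_5(27, -323) = 1/25

Step 1 — x − y = 27 − (-323) = 350. Step 2 — v_5(350) = 2 (factor: 350 = (5^2 · 14); the sign does not affect v_p). Step 3 — |x − y|_5 = 5^{-2} = 1/25.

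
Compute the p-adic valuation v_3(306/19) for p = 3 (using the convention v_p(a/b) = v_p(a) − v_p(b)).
v_3(306/19) = 2

Factor powers of 3 from the numerator and denominator of the reduced fraction: 306 = 3^2 · 34 and 19 = 3^0 · 19. Apply v_p(a/b) = v_p(a) − v_p(b): v_3(306/19) = 2 − 0 = 2.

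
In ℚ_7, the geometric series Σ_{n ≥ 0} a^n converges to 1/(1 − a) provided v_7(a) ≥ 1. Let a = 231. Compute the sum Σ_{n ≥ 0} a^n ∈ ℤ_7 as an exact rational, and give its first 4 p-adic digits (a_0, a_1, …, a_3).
Σ a^n = 1/(1 − a) = -1/230;  first 4 digits = (1, 5, 1, 1)

v_7(a) = 1 ≥ 1, so the series converges in ℤ_7 to 1/(1 − a) = 1/(1 − 231) = -1/230. Expand this rational in ℤ_7: compute digits iteratively via d_i = x_i mod 7, x_{i+1} = (x_i − d_i)/7. The first 4 digits are (1, 5, 1, 1).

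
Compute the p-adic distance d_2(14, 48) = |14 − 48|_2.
d_2(14, 48) = 1/2

Step 1 — x − y = 14 − 48 = -34. Step 2 — v_2(-34) = 1 (factor: -34 = −(2^1 · 17); the sign does not affect v_p). Step 3 — |x − y|_2 = 2^{-1} = 1/2.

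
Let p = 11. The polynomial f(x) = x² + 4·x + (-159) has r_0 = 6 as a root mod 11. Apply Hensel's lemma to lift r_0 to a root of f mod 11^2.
r_1 = 50 (mod 121)

Hensel: r_{i+1} = r_i − f(r_i)·(f′(r_i))^{-1} mod 11^{i+2}, f′(x) = 2x + 4. Iterate:
  r_0 = 6 (mod 11)
  r_1 = 50 (mod 121)
Final: r = 50 satisfies f(r) ≡ 0 mod 11^2.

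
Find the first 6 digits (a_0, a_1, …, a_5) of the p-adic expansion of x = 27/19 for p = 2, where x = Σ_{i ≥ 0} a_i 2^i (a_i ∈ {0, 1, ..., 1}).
(a_0, …, a_5) = (1, 0, 0, 1, 1, 0)

v_2(27/19) = 0 (numerator and denominator both coprime to 2), so x ∈ ℤ_2^×. Compute digits iteratively via a_i = x_i mod 2, x_{i+1} = (x_i − a_i)/2, with x_0 = x:
  x_0 = 27/19;  a_0 = 1;  x_1 = (x_0 − 1)/2 = 4/19
  x_1 = 4/19;  a_1 = 0;  x_2 = (x_1 − 0)/2 = 2/19
  x_2 = 2/19;  a_2 = 0;  x_3 = (x_2 − 0)/2 = 1/19
  x_3 = 1/19;  a_3 = 1;  x_4 = (x_3 − 1)/2 = -9/19
  x_4 = -9/19;  a_4 = 1;  x_5 = (x_4 − 1)/2 = -14/19
  x_5 = -14/19;  a_5 = 0;  x_6 = (x_5 − 0)/2 = -7/19
Digits: (1, 0, 0, 1, 1, 0).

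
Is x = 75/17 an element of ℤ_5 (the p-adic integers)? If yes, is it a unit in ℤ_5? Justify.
x ∈ ℤ_5 but not a unit; v_5(x) = 2 > 0

ℤ_5 = {x ∈ ℚ_5 : v_5(x) ≥ 0} and ℤ_5^× = {x ∈ ℤ_5 : v_5(x) = 0}. Here v_5(75/17) = v_5(num) − v_5(den) = 2; compare against these criteria.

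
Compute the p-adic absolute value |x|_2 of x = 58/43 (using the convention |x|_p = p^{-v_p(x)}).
|58/43|_2 = 1/2

Step 1 — compute v_2(x) by factoring powers of 2 out of the numerator and denominator: v_2(58/43) = 1. Step 2 — apply |x|_p = p^{-v_p(x)} = 2^{-1} = 1/2.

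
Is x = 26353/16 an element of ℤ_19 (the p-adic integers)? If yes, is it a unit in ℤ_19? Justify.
x ∈ ℤ_19 but not a unit; v_19(x) = 2 > 0

ℤ_19 = {x ∈ ℚ_19 : v_19(x) ≥ 0} and ℤ_19^× = {x ∈ ℤ_19 : v_19(x) = 0}. Here v_19(26353/16) = v_19(num) − v_19(den) = 2; compare against these criteria.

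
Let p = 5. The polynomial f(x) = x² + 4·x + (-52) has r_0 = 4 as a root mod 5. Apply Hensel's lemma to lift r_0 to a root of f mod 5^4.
r_3 = 164 (mod 625)

Hensel: r_{i+1} = r_i − f(r_i)·(f′(r_i))^{-1} mod 5^{i+2}, f′(x) = 2x + 4. Iterate:
  r_0 = 4 (mod 5)
  r_1 = 14 (mod 25)
  r_2 = 39 (mod 125)
  r_3 = 164 (mod 625)
Final: r = 164 satisfies f(r) ≡ 0 mod 5^4.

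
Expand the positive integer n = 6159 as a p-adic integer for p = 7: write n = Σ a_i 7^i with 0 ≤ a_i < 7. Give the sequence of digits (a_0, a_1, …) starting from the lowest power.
(a_0, a_1, …) = (6, 4, 6, 3, 2)

Repeated division by 7 gives the digits low-to-high: 6159 = 6 + 4·7^1 + 6·7^2 + 3·7^3 + 2·7^4. Digit sequence: (6, 4, 6, 3, 2).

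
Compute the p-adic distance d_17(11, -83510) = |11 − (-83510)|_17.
d_17(11, -83510) = 1/83521

Step 1 — x − y = 11 − (-83510) = 83521. Step 2 — v_17(83521) = 4 (factor: 83521 = (17^4 · 1); the sign does not affect v_p). Step 3 — |x − y|_17 = 17^{-4} = 1/83521.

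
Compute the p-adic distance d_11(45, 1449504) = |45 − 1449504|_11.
d_11(45, 1449504) = 1/161051

Step 1 — x − y = 45 − 1449504 = -1449459. Step 2 — v_11(-1449459) = 5 (factor: -1449459 = −(11^5 · 9); the sign does not affect v_p). Step 3 — |x − y|_11 = 11^{-5} = 1/161051.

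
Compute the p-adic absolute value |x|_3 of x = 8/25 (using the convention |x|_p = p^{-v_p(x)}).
|8/25|_3 = 1

Step 1 — compute v_3(x) by factoring powers of 3 out of the numerator and denominator: v_3(8/25) = 0. Step 2 — apply |x|_p = p^{-v_p(x)} = 3^{0} = 1.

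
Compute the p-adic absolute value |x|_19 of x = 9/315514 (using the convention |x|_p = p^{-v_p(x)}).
|9/315514|_19 = 6859

Step 1 — compute v_19(x) by factoring powers of 19 out of the numerator and denominator: v_19(9/315514) = -3. Step 2 — apply |x|_p = p^{-v_p(x)} = 19^{3} = 6859.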